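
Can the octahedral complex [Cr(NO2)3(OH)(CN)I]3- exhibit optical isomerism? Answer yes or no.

An octahedron has six vertices in three trans pairs; every non-trans pair is cis.
Systematic placement gives 4 geometric isomers: NO2 mer (3 arrangements); NO2 fac (chiral).
One of these lacks any improper symmetry element and so occurs as an enantiomeric pair, giving 4 + 1 = 5 stereoisomers in total.

yes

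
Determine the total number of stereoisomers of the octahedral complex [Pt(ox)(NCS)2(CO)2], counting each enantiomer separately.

4

In an octahedral complex each vertex has one trans partner and four cis neighbours.
Each ox is bidentate and must span two cis positions.
Systematic placement gives 3 geometric isomers: NCS cis, CO trans; NCS cis, CO cis (chiral); NCS trans, CO cis.
One of these lacks any improper symmetry element and so occurs as an enantiomeric pair, giving 3 + 1 = 4 stereoisomers in total.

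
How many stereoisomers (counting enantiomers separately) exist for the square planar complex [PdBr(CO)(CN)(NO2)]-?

3

Systematic placement gives 3 geometric isomers: (Br/CO trans, CN/NO2 trans); (Br/NO2 trans, CN/CO trans); (Br/CN trans, CO/NO2 trans).
Each arrangement has an internal mirror plane or centre of symmetry, so none is chiral.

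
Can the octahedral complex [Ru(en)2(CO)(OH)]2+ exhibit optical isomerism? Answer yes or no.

yes

In an octahedral complex each vertex has one trans partner and four cis neighbours.
Each en is bidentate and must span two cis positions.
The distinct arrangements are (2 in all): CO and OH mutually trans; CO and OH mutually cis (chiral).
One of these lacks any improper symmetry element and so occurs as an enantiomeric pair, giving 2 + 1 = 3 stereoisomers in total.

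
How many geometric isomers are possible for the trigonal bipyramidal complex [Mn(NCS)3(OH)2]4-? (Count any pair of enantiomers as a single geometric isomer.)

3

In a trigonal bipyramid the two axial positions differ from the three equatorial ones.
The distinct arrangements are (3 in all): OH both equatorial; OH one axial, one equatorial; OH both axial.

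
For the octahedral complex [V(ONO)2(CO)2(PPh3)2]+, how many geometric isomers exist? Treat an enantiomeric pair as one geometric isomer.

5

The six octahedral sites form three mutually perpendicular trans pairs.
The distinct arrangements are (5 in all): ONO trans, CO trans, PPh3 trans; ONO cis, CO trans, PPh3 cis; ONO cis, CO cis, PPh3 trans; ONO cis, CO cis, PPh3 cis (chiral); ONO trans, CO cis, PPh3 cis.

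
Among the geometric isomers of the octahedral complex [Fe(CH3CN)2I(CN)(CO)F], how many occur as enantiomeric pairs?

The six octahedral sites form three mutually perpendicular trans pairs.
Exhaustive case analysis gives 9 geometric isomers.
Of these, 6 lack any improper symmetry element and so occur as enantiomeric pairs, giving 9 + 6 = 15 stereoisomers in total.

6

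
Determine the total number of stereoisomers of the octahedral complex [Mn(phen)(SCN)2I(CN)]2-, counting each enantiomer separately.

In an octahedral complex each vertex has one trans partner and four cis neighbours.
Each phen is bidentate and must span two cis positions.
Systematic placement gives 4 geometric isomers: SCN cis (3 arrangements, 2 chiral); SCN trans.
Of these, 2 lack any improper symmetry element and so occur as enantiomeric pairs, giving 4 + 2 = 6 stereoisomers in total.

6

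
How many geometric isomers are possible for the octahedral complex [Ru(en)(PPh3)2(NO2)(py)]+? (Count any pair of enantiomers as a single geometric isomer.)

The six octahedral sites form three mutually perpendicular trans pairs.
Each en is bidentate and must span two cis positions.
The distinct arrangements are (4 in all): PPh3 cis (3 arrangements, 2 chiral); PPh3 trans.

4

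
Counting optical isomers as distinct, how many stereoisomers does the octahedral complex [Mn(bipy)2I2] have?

In an octahedral complex each vertex has one trans partner and four cis neighbours.
Each bipy is bidentate and must span two cis positions.
Working through the distinct placements yields 2 geometric isomers: I trans; I cis (chiral).
One of these lacks any improper symmetry element and so occurs as an enantiomeric pair, giving 2 + 1 = 3 stereoisomers in total.

3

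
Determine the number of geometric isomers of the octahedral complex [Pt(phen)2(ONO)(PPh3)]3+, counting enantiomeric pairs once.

The six octahedral sites form three mutually perpendicular trans pairs.
Each phen is bidentate and must span two cis positions.
There are 2 geometric isomers: ONO and PPh3 mutually trans; ONO and PPh3 mutually cis (chiral).

2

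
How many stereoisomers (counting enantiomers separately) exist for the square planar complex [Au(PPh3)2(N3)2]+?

2

A square has two trans pairs of vertices; adjacent vertices are cis.
Working through the distinct placements yields 2 geometric isomers: PPh3 cis; PPh3 trans.
Each arrangement has an internal mirror plane or centre of symmetry, so none is chiral.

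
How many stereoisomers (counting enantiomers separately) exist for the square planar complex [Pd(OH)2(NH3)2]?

2

A square has two trans pairs of vertices; adjacent vertices are cis.
Working through the distinct placements yields 2 geometric isomers: OH cis; OH trans.
Each arrangement has an internal mirror plane or centre of symmetry, so none is chiral.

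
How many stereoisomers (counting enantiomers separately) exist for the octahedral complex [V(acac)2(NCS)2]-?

3

Each acac is bidentate and must span two cis positions.
Working through the distinct placements yields 2 geometric isomers: NCS trans; NCS cis (chiral).
One of these lacks any improper symmetry element and so occurs as an enantiomeric pair, giving 2 + 1 = 3 stereoisomers in total.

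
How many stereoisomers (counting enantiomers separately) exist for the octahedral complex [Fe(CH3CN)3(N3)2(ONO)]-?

In an octahedral complex each vertex has one trans partner and four cis neighbours.
The distinct arrangements are (3 in all): CH3CN mer, N3 cis; CH3CN mer, N3 trans; CH3CN fac, N3 cis.
Each arrangement has an internal mirror plane or centre of symmetry, so none is chiral.

3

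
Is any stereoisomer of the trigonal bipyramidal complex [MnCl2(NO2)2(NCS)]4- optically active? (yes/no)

yes

Systematic enumeration (placing each ligand type in turn and discarding arrangements equivalent by rotation or reflection) gives 5 geometric isomers.
One of these lacks any improper symmetry element and so occurs as an enantiomeric pair, giving 5 + 1 = 6 stereoisomers in total.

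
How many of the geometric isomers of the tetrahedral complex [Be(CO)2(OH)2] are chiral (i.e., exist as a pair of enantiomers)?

Only one geometric arrangement is possible.

0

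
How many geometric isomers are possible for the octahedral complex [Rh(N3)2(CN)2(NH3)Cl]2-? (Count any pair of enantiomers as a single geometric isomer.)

6

The six octahedral sites form three mutually perpendicular trans pairs.
The distinct arrangements are (6 in all): N3 cis, CN trans; N3 trans, CN trans; N3 cis, CN cis (3 arrangements, 2 chiral); N3 trans, CN cis.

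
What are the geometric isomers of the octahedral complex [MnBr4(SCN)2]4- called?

cis and trans

In an octahedral complex each vertex has one trans partner and four cis neighbours.
The distinct arrangements are (2 in all): SCN trans; SCN cis.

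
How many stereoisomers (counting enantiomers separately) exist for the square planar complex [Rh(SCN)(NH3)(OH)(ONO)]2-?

A square has two trans pairs of vertices; adjacent vertices are cis.
The distinct arrangements are (3 in all): (NH3/ONO trans, OH/SCN trans); (NH3/SCN trans, OH/ONO trans); (NH3/OH trans, ONO/SCN trans).
Each arrangement has an internal mirror plane or centre of symmetry, so none is chiral.

3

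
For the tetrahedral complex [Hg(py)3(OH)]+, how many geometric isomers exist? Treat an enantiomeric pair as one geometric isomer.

In a tetrahedral complex all four positions are equivalent and every pair of ligands is adjacent — there is no cis/trans distinction.
Only one geometric arrangement is possible.

1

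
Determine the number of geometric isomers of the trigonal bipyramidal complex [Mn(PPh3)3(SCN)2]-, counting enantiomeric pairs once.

In a trigonal bipyramid the two axial positions differ from the three equatorial ones.
There are 3 geometric isomers: SCN both equatorial; SCN one axial, one equatorial; SCN both axial.

3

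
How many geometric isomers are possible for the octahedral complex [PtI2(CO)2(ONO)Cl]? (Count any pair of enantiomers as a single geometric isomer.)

In an octahedral complex each vertex has one trans partner and four cis neighbours.
Working through the distinct placements yields 6 geometric isomers: I cis, CO trans; I trans, CO trans; I cis, CO cis (3 arrangements, 2 chiral); I trans, CO cis.

6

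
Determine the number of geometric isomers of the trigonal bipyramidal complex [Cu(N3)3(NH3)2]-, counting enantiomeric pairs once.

3

A trigonal bipyramid has two axial and three equatorial sites, which are chemically inequivalent.
There are 3 geometric isomers: NH3 both equatorial; NH3 one axial, one equatorial; NH3 both axial.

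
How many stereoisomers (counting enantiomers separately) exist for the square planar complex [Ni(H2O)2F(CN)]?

Working through the distinct placements yields 2 geometric isomers: H2O cis; H2O trans.
Each arrangement has an internal mirror plane or centre of symmetry, so none is chiral.

2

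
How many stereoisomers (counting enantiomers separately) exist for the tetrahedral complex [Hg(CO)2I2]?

Only one geometric arrangement is possible.

1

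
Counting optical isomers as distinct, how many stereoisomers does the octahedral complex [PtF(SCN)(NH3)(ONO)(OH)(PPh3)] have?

30

An octahedron has six vertices in three trans pairs; every non-trans pair is cis.
Placing the ligands in turn and identifying arrangements related by rotation or reflection leaves 15 distinct geometric isomers.
Of these, 15 lack any improper symmetry element and so occur as enantiomeric pairs, giving 15 + 15 = 30 stereoisomers in total.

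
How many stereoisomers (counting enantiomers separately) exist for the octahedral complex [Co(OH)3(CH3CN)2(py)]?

The six octahedral sites form three mutually perpendicular trans pairs.
Working through the distinct placements yields 3 geometric isomers: OH mer, CH3CN trans; OH fac, CH3CN cis; OH mer, CH3CN cis.
Each arrangement has an internal mirror plane or centre of symmetry, so none is chiral.

3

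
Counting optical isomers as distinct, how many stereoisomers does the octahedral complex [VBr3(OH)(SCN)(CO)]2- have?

5

The six octahedral sites form three mutually perpendicular trans pairs.
The distinct arrangements are (4 in all): Br mer (3 arrangements); Br fac (chiral).
One of these lacks any improper symmetry element and so occurs as an enantiomeric pair, giving 4 + 1 = 5 stereoisomers in total.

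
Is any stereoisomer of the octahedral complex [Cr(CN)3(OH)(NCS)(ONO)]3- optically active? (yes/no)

The six octahedral sites form three mutually perpendicular trans pairs.
Systematic placement gives 4 geometric isomers: CN mer (3 arrangements); CN fac (chiral).
One of these lacks any improper symmetry element and so occurs as an enantiomeric pair, giving 4 + 1 = 5 stereoisomers in total.

yes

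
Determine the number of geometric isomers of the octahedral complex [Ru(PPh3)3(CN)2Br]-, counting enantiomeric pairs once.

3

In an octahedral complex each vertex has one trans partner and four cis neighbours.
The distinct arrangements are (3 in all): PPh3 mer, CN cis; PPh3 mer, CN trans; PPh3 fac, CN cis.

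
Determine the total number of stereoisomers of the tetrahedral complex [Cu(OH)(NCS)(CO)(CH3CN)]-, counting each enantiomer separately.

2

In a tetrahedral complex all four positions are equivalent and every pair of ligands is adjacent — there is no cis/trans distinction.
Only one geometric arrangement is possible; it has no improper symmetry element, so it exists as a pair of enantiomers (2 stereoisomers).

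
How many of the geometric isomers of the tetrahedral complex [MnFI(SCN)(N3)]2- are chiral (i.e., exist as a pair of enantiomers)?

Only one geometric arrangement is possible; it has no improper symmetry element, so it exists as a pair of enantiomers (2 stereoisomers).

1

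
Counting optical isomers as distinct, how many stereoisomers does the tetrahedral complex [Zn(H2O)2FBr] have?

Only one geometric arrangement is possible.

1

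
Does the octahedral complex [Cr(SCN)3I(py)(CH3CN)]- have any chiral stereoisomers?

The six octahedral sites form three mutually perpendicular trans pairs.
There are 4 geometric isomers: SCN mer (3 arrangements); SCN fac (chiral).
One of these lacks any improper symmetry element and so occurs as an enantiomeric pair, giving 4 + 1 = 5 stereoisomers in total.

yes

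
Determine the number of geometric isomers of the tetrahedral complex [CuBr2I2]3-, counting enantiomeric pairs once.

1

In a tetrahedral complex all four positions are equivalent and every pair of ligands is adjacent — there is no cis/trans distinction.
Only one geometric arrangement is possible.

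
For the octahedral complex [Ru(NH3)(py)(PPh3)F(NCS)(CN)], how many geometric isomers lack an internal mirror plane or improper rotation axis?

An octahedron has six vertices in three trans pairs; every non-trans pair is cis.
Systematic enumeration (placing each ligand type in turn and discarding arrangements equivalent by rotation or reflection) gives 15 geometric isomers.
Of these, 15 lack any improper symmetry element and so occur as enantiomeric pairs, giving 15 + 15 = 30 stereoisomers in total.

15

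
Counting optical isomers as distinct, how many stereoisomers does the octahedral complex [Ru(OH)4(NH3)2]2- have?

2

In an octahedral complex each vertex has one trans partner and four cis neighbours.
Working through the distinct placements yields 2 geometric isomers: NH3 trans; NH3 cis.
Each arrangement has an internal mirror plane or centre of symmetry, so none is chiral.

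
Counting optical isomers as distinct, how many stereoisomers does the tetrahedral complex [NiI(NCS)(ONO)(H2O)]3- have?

All four vertices of a tetrahedron are equivalent and mutually adjacent, so cis/trans isomerism cannot arise.
Only one geometric arrangement is possible; it has no improper symmetry element, so it exists as a pair of enantiomers (2 stereoisomers).

2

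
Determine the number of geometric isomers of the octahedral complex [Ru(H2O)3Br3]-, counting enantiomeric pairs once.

2

In an octahedral complex each vertex has one trans partner and four cis neighbours.
Systematic placement gives 2 geometric isomers: H2O mer; H2O fac.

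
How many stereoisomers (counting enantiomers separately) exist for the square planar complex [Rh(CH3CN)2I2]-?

2

A square has two trans pairs of vertices; adjacent vertices are cis.
There are 2 geometric isomers: CH3CN cis; CH3CN trans.
Each arrangement has an internal mirror plane or centre of symmetry, so none is chiral.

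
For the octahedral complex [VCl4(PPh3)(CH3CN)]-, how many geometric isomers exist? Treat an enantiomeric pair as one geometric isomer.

An octahedron has six vertices in three trans pairs; every non-trans pair is cis.
The distinct arrangements are (2 in all): PPh3 and CH3CN mutually cis; PPh3 and CH3CN mutually trans.

2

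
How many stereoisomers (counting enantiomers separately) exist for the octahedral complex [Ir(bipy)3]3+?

2

The six octahedral sites form three mutually perpendicular trans pairs.
Each bipy is bidentate and must span two cis positions.
Only one geometric arrangement is possible; it has no improper symmetry element, so it exists as a pair of enantiomers (2 stereoisomers).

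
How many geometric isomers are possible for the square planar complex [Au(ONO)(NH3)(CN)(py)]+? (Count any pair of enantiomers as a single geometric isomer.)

A square has two trans pairs of vertices; adjacent vertices are cis.
Working through the distinct placements yields 3 geometric isomers: (CN/ONO trans, NH3/py trans); (CN/py trans, NH3/ONO trans); (CN/NH3 trans, ONO/py trans).

3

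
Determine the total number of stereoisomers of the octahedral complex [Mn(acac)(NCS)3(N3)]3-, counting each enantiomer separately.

An octahedron has six vertices in three trans pairs; every non-trans pair is cis.
Each acac is bidentate and must span two cis positions.
The distinct arrangements are (2 in all): NCS fac; NCS mer.
Each arrangement has an internal mirror plane or centre of symmetry, so none is chiral.

2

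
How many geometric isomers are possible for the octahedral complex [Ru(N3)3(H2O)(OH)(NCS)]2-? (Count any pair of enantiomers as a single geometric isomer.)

The six octahedral sites form three mutually perpendicular trans pairs.
The distinct arrangements are (4 in all): N3 mer (3 arrangements); N3 fac (chiral).

4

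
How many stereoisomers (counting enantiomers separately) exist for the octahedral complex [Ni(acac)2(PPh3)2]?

3

An octahedron has six vertices in three trans pairs; every non-trans pair is cis.
Each acac is bidentate and must span two cis positions.
Systematic placement gives 2 geometric isomers: PPh3 trans; PPh3 cis (chiral).
One of these lacks any improper symmetry element and so occurs as an enantiomeric pair, giving 2 + 1 = 3 stereoisomers in total.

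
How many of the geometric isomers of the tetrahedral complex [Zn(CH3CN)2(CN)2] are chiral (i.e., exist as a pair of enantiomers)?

Only one geometric arrangement is possible.

0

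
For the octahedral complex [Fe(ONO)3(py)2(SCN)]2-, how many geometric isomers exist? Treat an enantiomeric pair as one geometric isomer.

The six octahedral sites form three mutually perpendicular trans pairs.
The distinct arrangements are (3 in all): ONO mer, py trans; ONO mer, py cis; ONO fac, py cis.

3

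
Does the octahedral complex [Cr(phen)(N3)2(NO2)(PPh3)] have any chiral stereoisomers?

In an octahedral complex each vertex has one trans partner and four cis neighbours.
Each phen is bidentate and must span two cis positions.
Systematic placement gives 4 geometric isomers: N3 trans; N3 cis (3 arrangements, 2 chiral).
Of these, 2 lack any improper symmetry element and so occur as enantiomeric pairs, giving 4 + 2 = 6 stereoisomers in total.

yes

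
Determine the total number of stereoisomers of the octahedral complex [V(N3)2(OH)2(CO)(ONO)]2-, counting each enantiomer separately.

8

An octahedron has six vertices in three trans pairs; every non-trans pair is cis.
Systematic placement gives 6 geometric isomers: N3 cis, OH cis (3 arrangements, 2 chiral); N3 cis, OH trans; N3 trans, OH cis; N3 trans, OH trans.
Of these, 2 lack any improper symmetry element and so occur as enantiomeric pairs, giving 6 + 2 = 8 stereoisomers in total.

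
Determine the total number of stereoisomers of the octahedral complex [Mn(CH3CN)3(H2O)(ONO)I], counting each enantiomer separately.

5

In an octahedral complex each vertex has one trans partner and four cis neighbours.
Systematic placement gives 4 geometric isomers: CH3CN mer (3 arrangements); CH3CN fac (chiral).
One of these lacks any improper symmetry element and so occurs as an enantiomeric pair, giving 4 + 1 = 5 stereoisomers in total.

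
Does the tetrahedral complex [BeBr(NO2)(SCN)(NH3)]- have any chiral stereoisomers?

Only one geometric arrangement is possible; it has no improper symmetry element, so it exists as a pair of enantiomers (2 stereoisomers).

yes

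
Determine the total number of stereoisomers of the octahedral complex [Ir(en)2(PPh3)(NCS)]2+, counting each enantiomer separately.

In an octahedral complex each vertex has one trans partner and four cis neighbours.
Each en is bidentate and must span two cis positions.
The distinct arrangements are (2 in all): PPh3 and NCS mutually trans; PPh3 and NCS mutually cis (chiral).
One of these lacks any improper symmetry element and so occurs as an enantiomeric pair, giving 2 + 1 = 3 stereoisomers in total.

3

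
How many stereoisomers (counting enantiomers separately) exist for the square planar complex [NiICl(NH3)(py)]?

There are 3 geometric isomers: (Cl/NH3 trans, I/py trans); (Cl/py trans, I/NH3 trans); (Cl/I trans, NH3/py trans).
Each arrangement has an internal mirror plane or centre of symmetry, so none is chiral.

3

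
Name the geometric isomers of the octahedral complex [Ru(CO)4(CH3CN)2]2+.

The distinct arrangements are (2 in all): CH3CN trans; CH3CN cis.

cis and trans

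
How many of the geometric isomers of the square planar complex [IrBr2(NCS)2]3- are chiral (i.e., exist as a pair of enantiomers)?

In a square planar complex each vertex has one trans partner and two cis neighbours.
Working through the distinct placements yields 2 geometric isomers: Br cis; Br trans.
Each arrangement has an internal mirror plane or centre of symmetry, so none is chiral.

0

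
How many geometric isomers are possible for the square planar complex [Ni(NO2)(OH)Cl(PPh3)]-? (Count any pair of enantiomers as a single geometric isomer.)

3

A square has two trans pairs of vertices; adjacent vertices are cis.
Systematic placement gives 3 geometric isomers: (Cl/OH trans, NO2/PPh3 trans); (Cl/PPh3 trans, NO2/OH trans); (Cl/NO2 trans, OH/PPh3 trans).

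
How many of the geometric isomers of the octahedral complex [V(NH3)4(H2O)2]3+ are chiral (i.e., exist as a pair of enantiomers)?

In an octahedral complex each vertex has one trans partner and four cis neighbours.
Systematic placement gives 2 geometric isomers: H2O trans; H2O cis.
Each arrangement has an internal mirror plane or centre of symmetry, so none is chiral.

0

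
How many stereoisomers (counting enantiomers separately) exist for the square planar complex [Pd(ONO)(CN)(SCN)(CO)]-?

3

A square has two trans pairs of vertices; adjacent vertices are cis.
Working through the distinct placements yields 3 geometric isomers: (CN/ONO trans, CO/SCN trans); (CN/SCN trans, CO/ONO trans); (CN/CO trans, ONO/SCN trans).
Each arrangement has an internal mirror plane or centre of symmetry, so none is chiral.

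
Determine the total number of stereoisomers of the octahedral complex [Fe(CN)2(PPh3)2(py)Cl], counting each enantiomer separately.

8

An octahedron has six vertices in three trans pairs; every non-trans pair is cis.
Working through the distinct placements yields 6 geometric isomers: CN trans, PPh3 cis; CN trans, PPh3 trans; CN cis, PPh3 cis (3 arrangements, 2 chiral); CN cis, PPh3 trans.
Of these, 2 lack any improper symmetry element and so occur as enantiomeric pairs, giving 6 + 2 = 8 stereoisomers in total.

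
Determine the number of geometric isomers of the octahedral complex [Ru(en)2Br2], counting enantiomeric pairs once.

2

Each en is bidentate and must span two cis positions.
Working through the distinct placements yields 2 geometric isomers: Br trans; Br cis (chiral).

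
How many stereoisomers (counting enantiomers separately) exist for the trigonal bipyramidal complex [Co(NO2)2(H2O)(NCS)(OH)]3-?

In a trigonal bipyramid the two axial positions differ from the three equatorial ones.
Systematic enumeration (placing each ligand type in turn and discarding arrangements equivalent by rotation or reflection) gives 7 geometric isomers.
Of these, 3 lack any improper symmetry element and so occur as enantiomeric pairs, giving 7 + 3 = 10 stereoisomers in total.

10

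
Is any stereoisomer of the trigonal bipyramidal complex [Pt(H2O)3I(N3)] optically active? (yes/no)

In a trigonal bipyramid the two axial positions differ from the three equatorial ones.
Systematic placement gives 4 geometric isomers: I equatorial, N3 equatorial; I axial, N3 equatorial; I equatorial, N3 axial; I axial, N3 axial.
Each arrangement has an internal mirror plane or centre of symmetry, so none is chiral.

no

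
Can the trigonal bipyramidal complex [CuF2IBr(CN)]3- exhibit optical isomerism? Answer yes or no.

In a trigonal bipyramid the two axial positions differ from the three equatorial ones.
Placing the ligands in turn and identifying arrangements related by rotation or reflection leaves 7 distinct geometric isomers.
Of these, 3 lack any improper symmetry element and so occur as enantiomeric pairs, giving 7 + 3 = 10 stereoisomers in total.

yes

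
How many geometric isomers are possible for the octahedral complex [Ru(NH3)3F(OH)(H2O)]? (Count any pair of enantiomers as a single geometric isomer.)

4

In an octahedral complex each vertex has one trans partner and four cis neighbours.
Working through the distinct placements yields 4 geometric isomers: NH3 mer (3 arrangements); NH3 fac (chiral).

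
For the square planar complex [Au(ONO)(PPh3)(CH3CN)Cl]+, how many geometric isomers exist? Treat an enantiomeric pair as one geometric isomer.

A square has two trans pairs of vertices; adjacent vertices are cis.
Systematic placement gives 3 geometric isomers: (CH3CN/ONO trans, Cl/PPh3 trans); (CH3CN/PPh3 trans, Cl/ONO trans); (CH3CN/Cl trans, ONO/PPh3 trans).

3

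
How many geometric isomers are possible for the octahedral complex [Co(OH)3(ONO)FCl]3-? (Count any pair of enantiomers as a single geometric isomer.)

4

The six octahedral sites form three mutually perpendicular trans pairs.
There are 4 geometric isomers: OH mer (3 arrangements); OH fac (chiral).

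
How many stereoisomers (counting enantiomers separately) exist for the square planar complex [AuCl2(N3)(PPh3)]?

2

A square has two trans pairs of vertices; adjacent vertices are cis.
There are 2 geometric isomers: Cl cis; Cl trans.
Each arrangement has an internal mirror plane or centre of symmetry, so none is chiral.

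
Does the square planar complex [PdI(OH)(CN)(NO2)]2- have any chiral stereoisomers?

no

A square has two trans pairs of vertices; adjacent vertices are cis.
Systematic placement gives 3 geometric isomers: (CN/NO2 trans, I/OH trans); (CN/OH trans, I/NO2 trans); (CN/I trans, NO2/OH trans).
Each arrangement has an internal mirror plane or centre of symmetry, so none is chiral.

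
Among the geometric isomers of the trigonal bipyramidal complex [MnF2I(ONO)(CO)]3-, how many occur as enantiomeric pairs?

3

In a trigonal bipyramid the two axial positions differ from the three equatorial ones.
Placing the ligands in turn and identifying arrangements related by rotation or reflection leaves 7 distinct geometric isomers.
Of these, 3 lack any improper symmetry element and so occur as enantiomeric pairs, giving 7 + 3 = 10 stereoisomers in total.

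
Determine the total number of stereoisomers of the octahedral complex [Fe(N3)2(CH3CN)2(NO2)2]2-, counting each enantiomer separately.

In an octahedral complex each vertex has one trans partner and four cis neighbours.
Working through the distinct placements yields 5 geometric isomers: N3 trans, CH3CN trans, NO2 trans; N3 cis, CH3CN trans, NO2 cis; N3 cis, CH3CN cis, NO2 trans; N3 cis, CH3CN cis, NO2 cis (chiral); N3 trans, CH3CN cis, NO2 cis.
One of these lacks any improper symmetry element and so occurs as an enantiomeric pair, giving 5 + 1 = 6 stereoisomers in total.

6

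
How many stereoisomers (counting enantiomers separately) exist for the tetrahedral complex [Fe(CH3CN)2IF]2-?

1

Only one geometric arrangement is possible.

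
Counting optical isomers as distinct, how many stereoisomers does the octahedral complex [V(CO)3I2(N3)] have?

In an octahedral complex each vertex has one trans partner and four cis neighbours.
The distinct arrangements are (3 in all): CO mer, I cis; CO mer, I trans; CO fac, I cis.
Each arrangement has an internal mirror plane or centre of symmetry, so none is chiral.

3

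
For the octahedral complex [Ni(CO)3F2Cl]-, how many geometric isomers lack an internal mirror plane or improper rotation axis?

0

The distinct arrangements are (3 in all): CO mer, F trans; CO mer, F cis; CO fac, F cis.
Each arrangement has an internal mirror plane or centre of symmetry, so none is chiral.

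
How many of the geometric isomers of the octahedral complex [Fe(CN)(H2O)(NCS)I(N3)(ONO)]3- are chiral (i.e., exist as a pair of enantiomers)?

15

In an octahedral complex each vertex has one trans partner and four cis neighbours.
Systematic enumeration (placing each ligand type in turn and discarding arrangements equivalent by rotation or reflection) gives 15 geometric isomers.
Of these, 15 lack any improper symmetry element and so occur as enantiomeric pairs, giving 15 + 15 = 30 stereoisomers in total.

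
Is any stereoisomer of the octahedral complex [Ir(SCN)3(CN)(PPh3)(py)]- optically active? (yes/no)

Systematic placement gives 4 geometric isomers: SCN mer (3 arrangements); SCN fac (chiral).
One of these lacks any improper symmetry element and so occurs as an enantiomeric pair, giving 4 + 1 = 5 stereoisomers in total.

yes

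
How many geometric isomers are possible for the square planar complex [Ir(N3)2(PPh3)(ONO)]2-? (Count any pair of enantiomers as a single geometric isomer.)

2

Systematic placement gives 2 geometric isomers: N3 cis; N3 trans.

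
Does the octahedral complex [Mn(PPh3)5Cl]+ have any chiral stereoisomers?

The six octahedral sites form three mutually perpendicular trans pairs.
Only one geometric arrangement is possible.

no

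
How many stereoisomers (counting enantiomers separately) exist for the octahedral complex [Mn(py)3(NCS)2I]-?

3

The distinct arrangements are (3 in all): py mer, NCS cis; py mer, NCS trans; py fac, NCS cis.
Each arrangement has an internal mirror plane or centre of symmetry, so none is chiral.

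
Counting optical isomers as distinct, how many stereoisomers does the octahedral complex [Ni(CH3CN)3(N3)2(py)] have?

3

Systematic placement gives 3 geometric isomers: CH3CN mer, N3 cis; CH3CN mer, N3 trans; CH3CN fac, N3 cis.
Each arrangement has an internal mirror plane or centre of symmetry, so none is chiral.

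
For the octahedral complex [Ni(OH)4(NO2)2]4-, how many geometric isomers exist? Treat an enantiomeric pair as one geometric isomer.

2

In an octahedral complex each vertex has one trans partner and four cis neighbours.
Working through the distinct placements yields 2 geometric isomers: NO2 trans; NO2 cis.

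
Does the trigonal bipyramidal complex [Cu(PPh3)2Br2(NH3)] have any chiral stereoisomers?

yes

A trigonal bipyramid has two axial and three equatorial sites, which are chemically inequivalent.
Exhaustive case analysis gives 5 geometric isomers.
One of these lacks any improper symmetry element and so occurs as an enantiomeric pair, giving 5 + 1 = 6 stereoisomers in total.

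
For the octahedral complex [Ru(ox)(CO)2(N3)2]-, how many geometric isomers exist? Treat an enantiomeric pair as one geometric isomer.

3

The six octahedral sites form three mutually perpendicular trans pairs.
Each ox is bidentate and must span two cis positions.
Working through the distinct placements yields 3 geometric isomers: CO trans, N3 cis; CO cis, N3 cis (chiral); CO cis, N3 trans.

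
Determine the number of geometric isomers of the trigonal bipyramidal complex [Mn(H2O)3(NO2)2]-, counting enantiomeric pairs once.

3

A trigonal bipyramid has two axial and three equatorial sites, which are chemically inequivalent.
The distinct arrangements are (3 in all): NO2 both equatorial; NO2 one axial, one equatorial; NO2 both axial.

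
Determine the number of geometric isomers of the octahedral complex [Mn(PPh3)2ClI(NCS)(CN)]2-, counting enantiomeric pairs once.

In an octahedral complex each vertex has one trans partner and four cis neighbours.
Placing the ligands in turn and identifying arrangements related by rotation or reflection leaves 9 distinct geometric isomers.

9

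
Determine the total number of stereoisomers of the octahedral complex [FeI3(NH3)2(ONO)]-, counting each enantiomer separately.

3

In an octahedral complex each vertex has one trans partner and four cis neighbours.
There are 3 geometric isomers: I mer, NH3 cis; I mer, NH3 trans; I fac, NH3 cis.
Each arrangement has an internal mirror plane or centre of symmetry, so none is chiral.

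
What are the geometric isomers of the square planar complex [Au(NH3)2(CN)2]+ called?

cis and trans

In a square planar complex each vertex has one trans partner and two cis neighbours.
The distinct arrangements are (2 in all): NH3 cis; NH3 trans.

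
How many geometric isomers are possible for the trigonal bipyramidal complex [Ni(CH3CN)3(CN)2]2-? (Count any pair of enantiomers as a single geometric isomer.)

3

A trigonal bipyramid has two axial and three equatorial sites, which are chemically inequivalent.
Working through the distinct placements yields 3 geometric isomers: CN both equatorial; CN one axial, one equatorial; CN both axial.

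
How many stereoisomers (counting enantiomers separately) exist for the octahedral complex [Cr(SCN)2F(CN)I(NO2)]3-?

The six octahedral sites form three mutually perpendicular trans pairs.
Placing the ligands in turn and identifying arrangements related by rotation or reflection leaves 9 distinct geometric isomers.
Of these, 6 lack any improper symmetry element and so occur as enantiomeric pairs, giving 9 + 6 = 15 stereoisomers in total.

15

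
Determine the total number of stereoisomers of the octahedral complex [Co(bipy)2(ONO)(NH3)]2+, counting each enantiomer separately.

3

Each bipy is bidentate and must span two cis positions.
Working through the distinct placements yields 2 geometric isomers: ONO and NH3 mutually trans; ONO and NH3 mutually cis (chiral).
One of these lacks any improper symmetry element and so occurs as an enantiomeric pair, giving 2 + 1 = 3 stereoisomers in total.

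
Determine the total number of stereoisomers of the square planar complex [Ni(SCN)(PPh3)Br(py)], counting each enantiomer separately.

A square has two trans pairs of vertices; adjacent vertices are cis.
The distinct arrangements are (3 in all): (Br/SCN trans, PPh3/py trans); (Br/py trans, PPh3/SCN trans); (Br/PPh3 trans, SCN/py trans).
Each arrangement has an internal mirror plane or centre of symmetry, so none is chiral.

3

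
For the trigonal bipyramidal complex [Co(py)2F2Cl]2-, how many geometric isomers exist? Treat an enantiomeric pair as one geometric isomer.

5

In a trigonal bipyramid the two axial positions differ from the three equatorial ones.
Exhaustive case analysis gives 5 geometric isomers.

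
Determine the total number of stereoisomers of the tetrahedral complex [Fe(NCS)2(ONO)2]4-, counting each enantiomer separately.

In a tetrahedral complex all four positions are equivalent and every pair of ligands is adjacent — there is no cis/trans distinction.
Only one geometric arrangement is possible.

1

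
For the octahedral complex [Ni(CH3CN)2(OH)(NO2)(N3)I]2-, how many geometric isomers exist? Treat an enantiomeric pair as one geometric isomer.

9

Placing the ligands in turn and identifying arrangements related by rotation or reflection leaves 9 distinct geometric isomers.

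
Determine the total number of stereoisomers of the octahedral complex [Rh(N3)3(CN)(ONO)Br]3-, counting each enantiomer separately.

An octahedron has six vertices in three trans pairs; every non-trans pair is cis.
Systematic placement gives 4 geometric isomers: N3 mer (3 arrangements); N3 fac (chiral).
One of these lacks any improper symmetry element and so occurs as an enantiomeric pair, giving 4 + 1 = 5 stereoisomers in total.

5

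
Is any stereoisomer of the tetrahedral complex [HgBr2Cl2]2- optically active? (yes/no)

no

Only one geometric arrangement is possible.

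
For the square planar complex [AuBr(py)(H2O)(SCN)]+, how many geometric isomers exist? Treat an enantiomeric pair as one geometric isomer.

3

A square has two trans pairs of vertices; adjacent vertices are cis.
There are 3 geometric isomers: (Br/SCN trans, H2O/py trans); (Br/py trans, H2O/SCN trans); (Br/H2O trans, SCN/py trans).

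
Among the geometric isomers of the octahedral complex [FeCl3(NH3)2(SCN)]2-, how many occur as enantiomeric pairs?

In an octahedral complex each vertex has one trans partner and four cis neighbours.
The distinct arrangements are (3 in all): Cl mer, NH3 cis; Cl mer, NH3 trans; Cl fac, NH3 cis.
Each arrangement has an internal mirror plane or centre of symmetry, so none is chiral.

0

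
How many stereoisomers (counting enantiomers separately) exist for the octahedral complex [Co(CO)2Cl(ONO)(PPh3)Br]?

The six octahedral sites form three mutually perpendicular trans pairs.
Exhaustive case analysis gives 9 geometric isomers.
Of these, 6 lack any improper symmetry element and so occur as enantiomeric pairs, giving 9 + 6 = 15 stereoisomers in total.

15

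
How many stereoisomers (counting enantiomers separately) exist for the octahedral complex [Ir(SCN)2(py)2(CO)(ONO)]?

In an octahedral complex each vertex has one trans partner and four cis neighbours.
Working through the distinct placements yields 6 geometric isomers: SCN trans, py trans; SCN cis, py cis (3 arrangements, 2 chiral); SCN cis, py trans; SCN trans, py cis.
Of these, 2 lack any improper symmetry element and so occur as enantiomeric pairs, giving 6 + 2 = 8 stereoisomers in total.

8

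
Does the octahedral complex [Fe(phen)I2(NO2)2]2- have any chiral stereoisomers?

yes

Each phen is bidentate and must span two cis positions.
Working through the distinct placements yields 3 geometric isomers: I trans, NO2 cis; I cis, NO2 cis (chiral); I cis, NO2 trans.
One of these lacks any improper symmetry element and so occurs as an enantiomeric pair, giving 3 + 1 = 4 stereoisomers in total.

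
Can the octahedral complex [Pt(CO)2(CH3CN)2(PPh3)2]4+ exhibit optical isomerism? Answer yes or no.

yes

Systematic placement gives 5 geometric isomers: CO trans, CH3CN trans, PPh3 trans; CO cis, CH3CN trans, PPh3 cis; CO cis, CH3CN cis, PPh3 trans; CO cis, CH3CN cis, PPh3 cis (chiral); CO trans, CH3CN cis, PPh3 cis.
One of these lacks any improper symmetry element and so occurs as an enantiomeric pair, giving 5 + 1 = 6 stereoisomers in total.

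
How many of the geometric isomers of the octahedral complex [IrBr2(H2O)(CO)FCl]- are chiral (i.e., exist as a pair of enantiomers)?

Exhaustive case analysis gives 9 geometric isomers.
Of these, 6 lack any improper symmetry element and so occur as enantiomeric pairs, giving 9 + 6 = 15 stereoisomers in total.

6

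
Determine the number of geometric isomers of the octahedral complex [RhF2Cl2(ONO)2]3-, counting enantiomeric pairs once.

5

An octahedron has six vertices in three trans pairs; every non-trans pair is cis.
Working through the distinct placements yields 5 geometric isomers: F trans, Cl trans, ONO trans; F cis, Cl trans, ONO cis; F cis, Cl cis, ONO trans; F cis, Cl cis, ONO cis (chiral); F trans, Cl cis, ONO cis.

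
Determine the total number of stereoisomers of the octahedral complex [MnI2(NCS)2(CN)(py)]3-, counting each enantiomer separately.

8

The six octahedral sites form three mutually perpendicular trans pairs.
There are 6 geometric isomers: I cis, NCS cis (3 arrangements, 2 chiral); I cis, NCS trans; I trans, NCS cis; I trans, NCS trans.
Of these, 2 lack any improper symmetry element and so occur as enantiomeric pairs, giving 6 + 2 = 8 stereoisomers in total.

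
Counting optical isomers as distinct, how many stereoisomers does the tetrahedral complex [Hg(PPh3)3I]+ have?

1

All four vertices of a tetrahedron are equivalent and mutually adjacent, so cis/trans isomerism cannot arise.
Only one geometric arrangement is possible.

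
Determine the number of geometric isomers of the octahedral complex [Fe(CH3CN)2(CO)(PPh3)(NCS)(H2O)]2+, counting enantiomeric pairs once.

9

In an octahedral complex each vertex has one trans partner and four cis neighbours.
Exhaustive case analysis gives 9 geometric isomers.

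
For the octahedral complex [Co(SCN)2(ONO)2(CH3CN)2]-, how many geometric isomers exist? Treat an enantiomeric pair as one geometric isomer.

In an octahedral complex each vertex has one trans partner and four cis neighbours.
There are 5 geometric isomers: SCN trans, ONO trans, CH3CN trans; SCN cis, ONO cis, CH3CN trans; SCN trans, ONO cis, CH3CN cis; SCN cis, ONO cis, CH3CN cis (chiral); SCN cis, ONO trans, CH3CN cis.

5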